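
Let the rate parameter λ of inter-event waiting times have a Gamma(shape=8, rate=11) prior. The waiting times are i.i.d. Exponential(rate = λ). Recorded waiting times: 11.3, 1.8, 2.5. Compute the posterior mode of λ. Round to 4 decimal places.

λ̂_MAP = 0.3759

The Exponential(rate=λ) likelihood is ∝ λ^n e^(−λΣtᵢ). Here n = 3 and Σtᵢ = 11.3 + 1.8 + 2.5 = 15.6.
Posterior ∝ λ^7e^(−11λ) · λ^3e^(−15.6λ) = λ^10e^(−26.6λ), i.e. Gamma(11, 26.6).
Mode = (a−1)/b = 10/26.6 ≈ 0.3759.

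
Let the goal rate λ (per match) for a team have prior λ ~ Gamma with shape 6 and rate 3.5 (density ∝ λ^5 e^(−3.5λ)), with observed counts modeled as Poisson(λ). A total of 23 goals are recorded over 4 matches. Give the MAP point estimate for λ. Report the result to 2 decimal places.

Σxᵢ = 23, n = 4.
Posterior ∝ λ^5e^(−3.5λ) · λ^23e^(−4λ) = λ^28e^(−7.5λ), i.e. Gamma(shape=29, rate=7.5).
The mode of a Gamma(a, b) with a ≥ 1 (shape–rate) is (a−1)/b = 28/7.5 ≈ 3.73.

λ̂_MAP = 3.73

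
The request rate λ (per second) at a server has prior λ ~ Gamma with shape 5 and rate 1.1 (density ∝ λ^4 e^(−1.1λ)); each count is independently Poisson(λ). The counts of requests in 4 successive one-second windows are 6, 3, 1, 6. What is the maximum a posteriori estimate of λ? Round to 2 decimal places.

λ̂_MAP = 3.92

Σxᵢ = 6+3+1+6 = 16, with n = 4.
Posterior ∝ λ^4e^(−1.1λ) · λ^16e^(−4λ) = λ^20e^(−5.1λ), i.e. Gamma(shape=21, rate=5.1).
The mode of a Gamma(a, b) with a ≥ 1 (shape–rate) is (a−1)/b = 20/5.1 ≈ 3.92.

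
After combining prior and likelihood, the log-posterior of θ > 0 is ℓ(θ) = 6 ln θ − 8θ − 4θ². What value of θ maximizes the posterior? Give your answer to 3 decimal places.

ℓ'(θ) = 6/θ − 8 − 8θ. Setting this to zero and multiplying by θ: 8θ² + 8θ − 6 = 0.
θ = (−8 + √(8² + 4·8·6)) / (2·8) = (−8 + √256) / 16 = (−8 + 16)/16 = 1/2.
ℓ''(θ) = −6/θ² − 8 < 0, confirming a maximum.

θ̂_MAP = 0.500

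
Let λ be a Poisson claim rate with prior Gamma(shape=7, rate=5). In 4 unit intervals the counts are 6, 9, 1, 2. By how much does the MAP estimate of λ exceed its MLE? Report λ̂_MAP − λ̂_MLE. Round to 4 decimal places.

Σxᵢ = 18. Posterior is Gamma(25, 9); MAP = (25−1)/9 = 24/9 ≈ 2.66667.
MLE = x̄ = 18/4 ≈ 4.50000.
Difference = 24/9 − 18/4 = -11/6 ≈ -1.8333.

MAP − MLE = -1.8333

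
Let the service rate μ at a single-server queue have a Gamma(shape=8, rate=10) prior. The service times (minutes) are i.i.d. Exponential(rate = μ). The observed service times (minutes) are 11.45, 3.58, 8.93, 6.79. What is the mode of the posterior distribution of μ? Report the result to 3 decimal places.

The Exponential(rate=μ) likelihood is ∝ μ^n e^(−μΣtᵢ). Here n = 4 and Σtᵢ = 11.45 + 3.58 + 8.93 + 6.79 = 30.75.
Posterior ∝ μ^7e^(−10μ) · μ^4e^(−30.75μ) = μ^11e^(−40.75μ), i.e. Gamma(12, 40.75).
Mode = (a−1)/b = 11/40.75 ≈ 0.270.

μ̂_MAP = 0.270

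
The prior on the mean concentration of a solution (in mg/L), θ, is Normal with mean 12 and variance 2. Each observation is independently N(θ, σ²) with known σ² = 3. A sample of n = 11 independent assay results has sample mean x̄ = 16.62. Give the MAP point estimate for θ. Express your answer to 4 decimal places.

θ̂_MAP = 16.0656

n = 11, x̄ = 16.62.
For a Normal prior and Normal likelihood with known variance, the posterior is Normal; its mode equals its mean, the precision-weighted average.
Prior precision 1/σ₀² = 1/2 = 0.5; data precision n/σ² = 11/3.
θ̂ = (0.5·12 + (11/3)·16.62) / (0.5 + 11/3) = 66.94/(25/6) = 16.0656.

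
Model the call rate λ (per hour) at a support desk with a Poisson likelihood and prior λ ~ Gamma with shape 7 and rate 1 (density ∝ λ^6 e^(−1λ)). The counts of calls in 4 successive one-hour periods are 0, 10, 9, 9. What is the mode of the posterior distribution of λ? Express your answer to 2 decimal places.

Σxᵢ = 0+10+9+9 = 28, with n = 4.
Posterior ∝ λ^6e^(−1λ) · λ^28e^(−4λ) = λ^34e^(−5λ), i.e. Gamma(shape=35, rate=5).
The mode of a Gamma(a, b) with a ≥ 1 (shape–rate) is (a−1)/b = 34/5 ≈ 6.80.

λ̂_MAP = 6.80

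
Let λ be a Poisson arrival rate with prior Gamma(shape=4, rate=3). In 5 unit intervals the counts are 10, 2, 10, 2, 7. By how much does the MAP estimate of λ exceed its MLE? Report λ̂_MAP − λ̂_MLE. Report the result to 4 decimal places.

MAP − MLE = -1.9500

Σxᵢ = 31. Posterior is Gamma(35, 8); MAP = (35−1)/8 = 34/8 ≈ 4.25000.
MLE = x̄ = 31/5 ≈ 6.20000.
Difference = 34/8 − 31/5 = -39/20 ≈ -1.9500.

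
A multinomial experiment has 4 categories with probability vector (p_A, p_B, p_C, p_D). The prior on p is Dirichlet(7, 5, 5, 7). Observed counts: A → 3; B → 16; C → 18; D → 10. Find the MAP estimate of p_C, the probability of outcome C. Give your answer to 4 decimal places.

MAP estimate of p_C = 0.3284

The posterior is Dirichlet(αᵢ + nᵢ) = Dirichlet(10, 21, 23, 17).
For a Dirichlet(a₁,…,a_K) with all aᵢ > 1, the mode has j-th component (aⱼ − 1)/(Σaᵢ − K).
Here Σaᵢ = 71 and K = 4, so p_C = (23 − 1)/(71 − 4) = 22/67 ≈ 0.3284.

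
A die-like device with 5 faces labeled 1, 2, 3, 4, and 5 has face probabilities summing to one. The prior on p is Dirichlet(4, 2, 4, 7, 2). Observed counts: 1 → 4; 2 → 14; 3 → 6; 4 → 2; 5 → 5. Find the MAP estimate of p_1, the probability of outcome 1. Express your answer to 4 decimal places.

The posterior is Dirichlet(αᵢ + nᵢ) = Dirichlet(8, 16, 10, 9, 7).
For a Dirichlet(a₁,…,a_K) with all aᵢ > 1, the mode has j-th component (aⱼ − 1)/(Σaᵢ − K).
Here Σaᵢ = 50 and K = 5, so p_1 = (8 − 1)/(50 − 5) = 7/45 ≈ 0.1556.

MAP estimate: 0.1556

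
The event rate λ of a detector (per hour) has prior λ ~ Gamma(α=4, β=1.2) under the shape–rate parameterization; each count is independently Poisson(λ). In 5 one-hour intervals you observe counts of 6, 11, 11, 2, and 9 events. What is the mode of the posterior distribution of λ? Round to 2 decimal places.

Σxᵢ = 6+11+11+2+9 = 39, with n = 5.
Posterior ∝ λ^3e^(−1.2λ) · λ^39e^(−5λ) = λ^42e^(−6.2λ), i.e. Gamma(shape=43, rate=6.2).
The mode of a Gamma(a, b) with a ≥ 1 (shape–rate) is (a−1)/b = 42/6.2 ≈ 6.77.

λ̂_MAP = 6.77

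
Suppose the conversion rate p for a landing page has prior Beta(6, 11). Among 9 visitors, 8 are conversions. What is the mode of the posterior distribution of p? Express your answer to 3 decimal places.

p̂_MAP = 0.542

Prior: Beta(6, 11).
Data: 8 successes in 9 trials. The binomial likelihood contributes p^8(1−p)^1, so the posterior is Beta(6+8, 11+1) = Beta(14, 12).
For Beta(a, b) with a, b > 1 the mode is (a−1)/(a+b−2) = 13/24 ≈ 0.542.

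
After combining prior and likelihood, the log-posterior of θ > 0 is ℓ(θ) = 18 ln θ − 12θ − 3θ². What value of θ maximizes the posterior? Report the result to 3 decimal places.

ℓ'(θ) = 18/θ − 12 − 6θ. Setting this to zero and multiplying by θ: 6θ² + 12θ − 18 = 0.
θ = (−12 + √(12² + 4·6·18)) / (2·6) = (−12 + √576) / 12 = (−12 + 24)/12 = 1.
ℓ''(θ) = −18/θ² − 6 < 0, confirming a maximum.

θ̂_MAP = 1.000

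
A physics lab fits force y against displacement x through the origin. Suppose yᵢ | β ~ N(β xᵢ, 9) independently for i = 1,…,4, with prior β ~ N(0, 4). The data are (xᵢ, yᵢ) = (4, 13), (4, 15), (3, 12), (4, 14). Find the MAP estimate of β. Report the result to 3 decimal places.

β̂_MAP = 3.443

log p(β | y) = −Σ(yᵢ − βxᵢ)²/(2·9) − β²/(2·4) + const.
Setting the derivative to zero: Σxᵢ(yᵢ − βxᵢ)/9 − β/4 = 0, so β = Σxᵢyᵢ / (Σxᵢ² + σ²/τ²).
Σxᵢyᵢ = 4·13 + 4·15 + 3·12 + 4·14 = 204; Σxᵢ² = 57; σ²/τ² = 2.25.
β̂_MAP = 204 / (57 + 2.25) = 204/59.25 ≈ 3.443.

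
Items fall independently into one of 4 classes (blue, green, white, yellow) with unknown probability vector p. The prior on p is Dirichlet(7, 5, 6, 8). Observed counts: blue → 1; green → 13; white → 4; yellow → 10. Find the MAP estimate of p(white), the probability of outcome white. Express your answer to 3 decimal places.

The posterior is Dirichlet(αᵢ + nᵢ) = Dirichlet(8, 18, 10, 18).
For a Dirichlet(a₁,…,a_K) with all aᵢ > 1, the mode has j-th component (aⱼ − 1)/(Σaᵢ − K).
Here Σaᵢ = 54 and K = 4, so p(white) = (10 − 1)/(54 − 4) = 9/50 ≈ 0.180.

MAP estimate of p(white) = 0.180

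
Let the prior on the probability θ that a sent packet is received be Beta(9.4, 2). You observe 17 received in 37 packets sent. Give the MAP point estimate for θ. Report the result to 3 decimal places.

θ̂_MAP = 0.547

Prior: Beta(9.4, 2).
Data: 17 successes in 37 trials. The binomial likelihood contributes θ^17(1−θ)^20, so the posterior is Beta(9.4+17, 2+20) = Beta(26.4, 22).
For Beta(a, b) with a, b > 1 the mode is (a−1)/(a+b−2) = 25.4/46.4 ≈ 0.547.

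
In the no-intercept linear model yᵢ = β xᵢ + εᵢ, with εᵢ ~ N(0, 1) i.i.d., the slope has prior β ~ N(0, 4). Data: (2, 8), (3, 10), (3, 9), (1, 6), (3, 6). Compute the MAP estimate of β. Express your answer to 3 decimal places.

β̂_MAP = 3.008

log p(β | y) = −Σ(yᵢ − βxᵢ)²/(2·1) − β²/(2·4) + const.
Setting the derivative to zero: Σxᵢ(yᵢ − βxᵢ)/1 − β/4 = 0, so β = Σxᵢyᵢ / (Σxᵢ² + σ²/τ²).
Σxᵢyᵢ = 2·8 + 3·10 + 3·9 + 1·6 + 3·6 = 97; Σxᵢ² = 32; σ²/τ² = 0.25.
β̂_MAP = 97 / (32 + 0.25) = 97/32.25 ≈ 3.008.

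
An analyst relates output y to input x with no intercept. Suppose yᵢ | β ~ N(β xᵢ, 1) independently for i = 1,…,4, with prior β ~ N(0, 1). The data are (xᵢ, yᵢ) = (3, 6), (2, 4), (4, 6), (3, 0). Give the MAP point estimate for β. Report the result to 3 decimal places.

β̂_MAP = 1.282

log p(β | y) = −Σ(yᵢ − βxᵢ)²/(2·1) − β²/(2·1) + const.
Setting the derivative to zero: Σxᵢ(yᵢ − βxᵢ)/1 − β/1 = 0, so β = Σxᵢyᵢ / (Σxᵢ² + σ²/τ²).
Σxᵢyᵢ = 3·6 + 2·4 + 4·6 + 3·0 = 50; Σxᵢ² = 38; σ²/τ² = 1.
β̂_MAP = 50 / (38 + 1) = 50/39 ≈ 1.282.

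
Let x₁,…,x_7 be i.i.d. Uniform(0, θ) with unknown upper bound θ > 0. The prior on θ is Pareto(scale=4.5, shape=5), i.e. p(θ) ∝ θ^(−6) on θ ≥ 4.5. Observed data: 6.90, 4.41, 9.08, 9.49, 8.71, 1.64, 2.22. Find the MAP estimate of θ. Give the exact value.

The Uniform(0, θ) likelihood is θ^(−n) for θ ≥ max(xᵢ), zero otherwise. Here max(xᵢ) = 9.49.
Posterior ∝ θ^(−6) · θ^(−7) = θ^(−13) on θ ≥ max(4.5, 9.49) = 9.49.
This density is strictly decreasing in θ, so the posterior mode lies at the lower boundary of the support.

θ̂_MAP = 9.49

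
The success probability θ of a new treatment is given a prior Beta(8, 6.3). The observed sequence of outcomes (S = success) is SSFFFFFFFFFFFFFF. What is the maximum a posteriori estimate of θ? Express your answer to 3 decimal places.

θ̂_MAP = 0.318

Prior: Beta(8, 6.3).
Data: 2 successes in 16 trials (from the sequence). The binomial likelihood contributes θ^2(1−θ)^14, so the posterior is Beta(8+2, 6.3+14) = Beta(10, 20.3).
For Beta(a, b) with a, b > 1 the mode is (a−1)/(a+b−2) = 9/28.3 ≈ 0.318.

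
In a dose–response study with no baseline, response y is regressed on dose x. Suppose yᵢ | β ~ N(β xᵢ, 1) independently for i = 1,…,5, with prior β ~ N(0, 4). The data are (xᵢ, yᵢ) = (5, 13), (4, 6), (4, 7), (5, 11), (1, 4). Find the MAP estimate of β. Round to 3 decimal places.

β̂_MAP = 2.114

log p(β | y) = −Σ(yᵢ − βxᵢ)²/(2·1) − β²/(2·4) + const.
Setting the derivative to zero: Σxᵢ(yᵢ − βxᵢ)/1 − β/4 = 0, so β = Σxᵢyᵢ / (Σxᵢ² + σ²/τ²).
Σxᵢyᵢ = 5·13 + 4·6 + 4·7 + 5·11 + 1·4 = 176; Σxᵢ² = 83; σ²/τ² = 0.25.
β̂_MAP = 176 / (83 + 0.25) = 176/83.25 ≈ 2.114.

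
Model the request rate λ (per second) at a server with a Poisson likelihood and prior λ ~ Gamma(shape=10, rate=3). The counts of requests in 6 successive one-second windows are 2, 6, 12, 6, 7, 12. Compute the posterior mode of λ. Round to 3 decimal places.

Σxᵢ = 2+6+12+6+7+12 = 45, with n = 6.
Posterior ∝ λ^9e^(−3λ) · λ^45e^(−6λ) = λ^54e^(−9λ), i.e. Gamma(shape=55, rate=9).
The mode of a Gamma(a, b) with a ≥ 1 (shape–rate) is (a−1)/b = 54/9 ≈ 6.000.

λ̂_MAP = 6.000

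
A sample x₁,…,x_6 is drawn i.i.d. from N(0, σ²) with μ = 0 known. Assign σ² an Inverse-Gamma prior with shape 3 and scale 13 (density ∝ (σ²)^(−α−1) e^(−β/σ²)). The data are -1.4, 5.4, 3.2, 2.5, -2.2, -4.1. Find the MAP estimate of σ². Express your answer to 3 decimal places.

σ̂²_MAP = 6.804

Sum of squared deviations about the known mean: SS = (-1.4−0)² + (5.4−0)² + (3.2−0)² + (2.5−0)² + (-2.2−0)² + (-4.1−0)² = 69.26.
The Normal likelihood contributes (σ²)^(−n/2) exp(−SS/(2σ²)), so the posterior is Inverse-Gamma(α + n/2, β + SS/2) = Inverse-Gamma(6, 47.63).
The mode of Inverse-Gamma(a, b) is b/(a+1) = 47.63/7 ≈ 6.804.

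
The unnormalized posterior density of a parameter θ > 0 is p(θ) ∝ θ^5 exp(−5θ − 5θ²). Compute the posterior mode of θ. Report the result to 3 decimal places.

ℓ'(θ) = 5/θ − 5 − 10θ. Setting this to zero and multiplying by θ: 10θ² + 5θ − 5 = 0.
θ = (−5 + √(5² + 4·10·5)) / (2·10) = (−5 + √225) / 20 = (−5 + 15)/20 = 1/2.
ℓ''(θ) = −5/θ² − 10 < 0, confirming a maximum.

θ̂_MAP = 0.500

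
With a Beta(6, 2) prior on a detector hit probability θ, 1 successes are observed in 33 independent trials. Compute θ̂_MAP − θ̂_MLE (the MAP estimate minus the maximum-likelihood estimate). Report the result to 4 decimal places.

MAP − MLE = 0.1235

Posterior is Beta(7, 34); MAP = (7−1)/(41−2) = 6/39 ≈ 0.15385.
MLE ignores the prior: θ̂_MLE = k/n = 1/33 ≈ 0.03030.
Difference = 6/39 − 1/33 = 53/429 ≈ 0.1235.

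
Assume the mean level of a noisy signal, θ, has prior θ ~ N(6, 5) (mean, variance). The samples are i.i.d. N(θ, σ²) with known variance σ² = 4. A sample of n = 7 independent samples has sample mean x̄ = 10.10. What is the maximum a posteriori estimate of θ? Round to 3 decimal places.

n = 7, x̄ = 10.10.
For a Normal prior and Normal likelihood with known variance, the posterior is Normal; its mode equals its mean, the precision-weighted average.
Prior precision 1/σ₀² = 1/5 = 0.2; data precision n/σ² = 7/4 = 1.75.
θ̂ = (0.2·6 + 1.75·10.1) / (0.2 + 1.75) = 18.875/1.95 = 755/78 ≈ 9.679.

θ̂_MAP = 9.679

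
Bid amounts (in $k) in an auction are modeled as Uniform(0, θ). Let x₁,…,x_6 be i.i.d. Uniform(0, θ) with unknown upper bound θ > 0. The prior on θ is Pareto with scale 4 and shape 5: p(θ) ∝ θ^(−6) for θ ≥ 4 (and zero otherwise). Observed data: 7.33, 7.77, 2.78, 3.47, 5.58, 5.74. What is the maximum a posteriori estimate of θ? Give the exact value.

θ̂_MAP = 7.77

The Uniform(0, θ) likelihood is θ^(−n) for θ ≥ max(xᵢ), zero otherwise. Here max(xᵢ) = 7.77.
Posterior ∝ θ^(−6) · θ^(−6) = θ^(−12) on θ ≥ max(4, 7.77) = 7.77.
This density is strictly decreasing in θ, so the posterior mode lies at the lower boundary of the support.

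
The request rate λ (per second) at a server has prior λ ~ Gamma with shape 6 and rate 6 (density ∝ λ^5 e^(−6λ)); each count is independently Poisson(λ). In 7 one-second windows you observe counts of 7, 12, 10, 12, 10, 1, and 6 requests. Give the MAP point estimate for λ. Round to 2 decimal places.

λ̂_MAP = 4.85

Σxᵢ = 7+12+10+12+10+1+6 = 58, with n = 7.
Posterior ∝ λ^5e^(−6λ) · λ^58e^(−7λ) = λ^63e^(−13λ), i.e. Gamma(shape=64, rate=13).
The mode of a Gamma(a, b) with a ≥ 1 (shape–rate) is (a−1)/b = 63/13 ≈ 4.85.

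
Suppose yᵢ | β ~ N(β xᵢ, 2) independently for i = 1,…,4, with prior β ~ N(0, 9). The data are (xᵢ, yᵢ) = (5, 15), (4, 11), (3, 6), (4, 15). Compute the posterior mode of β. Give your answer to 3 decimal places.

β̂_MAP = 2.975

log p(β | y) = −Σ(yᵢ − βxᵢ)²/(2·2) − β²/(2·9) + const.
Setting the derivative to zero: Σxᵢ(yᵢ − βxᵢ)/2 − β/9 = 0, so β = Σxᵢyᵢ / (Σxᵢ² + σ²/τ²).
Σxᵢyᵢ = 5·15 + 4·11 + 3·6 + 4·15 = 197; Σxᵢ² = 66; σ²/τ² = 2/9.
β̂_MAP = 197 / (66 + 2/9) = 197/(596/9) = 1773/596 ≈ 2.975.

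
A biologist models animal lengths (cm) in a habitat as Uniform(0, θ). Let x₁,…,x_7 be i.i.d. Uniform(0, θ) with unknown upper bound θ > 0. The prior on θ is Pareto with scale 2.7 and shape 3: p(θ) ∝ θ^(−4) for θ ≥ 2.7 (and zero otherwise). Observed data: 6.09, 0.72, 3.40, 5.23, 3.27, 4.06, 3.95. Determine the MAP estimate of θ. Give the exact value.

θ̂_MAP = 6.09

The Uniform(0, θ) likelihood is θ^(−n) for θ ≥ max(xᵢ), zero otherwise. Here max(xᵢ) = 6.09.
Posterior ∝ θ^(−4) · θ^(−7) = θ^(−11) on θ ≥ max(2.7, 6.09) = 6.09.
This density is strictly decreasing in θ, so the posterior mode lies at the lower boundary of the support.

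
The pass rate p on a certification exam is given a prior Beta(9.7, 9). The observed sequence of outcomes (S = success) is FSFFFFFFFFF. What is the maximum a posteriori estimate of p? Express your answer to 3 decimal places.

p̂_MAP = 0.350

Prior: Beta(9.7, 9).
Data: 1 success in 11 trials (from the sequence). The binomial likelihood contributes p(1−p)^10, so the posterior is Beta(9.7+1, 9+10) = Beta(10.7, 19).
For Beta(a, b) with a, b > 1 the mode is (a−1)/(a+b−2) = 9.7/27.7 ≈ 0.350.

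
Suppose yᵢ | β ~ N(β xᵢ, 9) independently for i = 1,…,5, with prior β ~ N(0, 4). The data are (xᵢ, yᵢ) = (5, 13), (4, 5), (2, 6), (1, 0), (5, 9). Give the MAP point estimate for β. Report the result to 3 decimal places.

β̂_MAP = 1.939

log p(β | y) = −Σ(yᵢ − βxᵢ)²/(2·9) − β²/(2·4) + const.
Setting the derivative to zero: Σxᵢ(yᵢ − βxᵢ)/9 − β/4 = 0, so β = Σxᵢyᵢ / (Σxᵢ² + σ²/τ²).
Σxᵢyᵢ = 5·13 + 4·5 + 2·6 + 1·0 + 5·9 = 142; Σxᵢ² = 71; σ²/τ² = 2.25.
β̂_MAP = 142 / (71 + 2.25) = 142/73.25 ≈ 1.939.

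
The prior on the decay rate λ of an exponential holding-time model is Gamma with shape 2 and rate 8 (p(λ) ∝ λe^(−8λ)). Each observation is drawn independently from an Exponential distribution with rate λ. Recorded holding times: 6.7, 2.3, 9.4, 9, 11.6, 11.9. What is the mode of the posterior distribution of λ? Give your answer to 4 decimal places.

The Exponential(rate=λ) likelihood is ∝ λ^n e^(−λΣtᵢ). Here n = 6 and Σtᵢ = 6.7 + 2.3 + 9.4 + 9 + 11.6 + 11.9 = 50.9.
Posterior ∝ λe^(−8λ) · λ^6e^(−50.9λ) = λ^7e^(−58.9λ), i.e. Gamma(8, 58.9).
Mode = (a−1)/b = 7/58.9 ≈ 0.1188.

λ̂_MAP = 0.1188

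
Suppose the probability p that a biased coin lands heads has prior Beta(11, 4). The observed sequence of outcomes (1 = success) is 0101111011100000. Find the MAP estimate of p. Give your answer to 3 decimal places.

p̂_MAP = 0.621

Prior: Beta(11, 4).
Data: 8 successes in 16 trials (from the sequence). The binomial likelihood contributes p^8(1−p)^8, so the posterior is Beta(11+8, 4+8) = Beta(19, 12).
For Beta(a, b) with a, b > 1 the mode is (a−1)/(a+b−2) = 18/29 ≈ 0.621.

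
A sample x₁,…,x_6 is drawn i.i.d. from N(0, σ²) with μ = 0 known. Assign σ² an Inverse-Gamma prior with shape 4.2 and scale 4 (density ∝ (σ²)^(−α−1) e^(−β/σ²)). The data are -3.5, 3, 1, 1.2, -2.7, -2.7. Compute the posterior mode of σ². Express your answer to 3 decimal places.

σ̂²_MAP = 2.821

Sum of squared deviations about the known mean: SS = (-3.5−0)² + (3−0)² + (1−0)² + (1.2−0)² + (-2.7−0)² + (-2.7−0)² = 38.27.
The Normal likelihood contributes (σ²)^(−n/2) exp(−SS/(2σ²)), so the posterior is Inverse-Gamma(α + n/2, β + SS/2) = Inverse-Gamma(7.2, 23.135).
The mode of Inverse-Gamma(a, b) is b/(a+1) = 23.135/8.2 ≈ 2.821.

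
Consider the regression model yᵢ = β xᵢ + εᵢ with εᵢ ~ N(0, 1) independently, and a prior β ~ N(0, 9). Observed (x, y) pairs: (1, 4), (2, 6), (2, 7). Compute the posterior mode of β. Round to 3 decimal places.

β̂_MAP = 3.293

log p(β | y) = −Σ(yᵢ − βxᵢ)²/(2·1) − β²/(2·9) + const.
Setting the derivative to zero: Σxᵢ(yᵢ − βxᵢ)/1 − β/9 = 0, so β = Σxᵢyᵢ / (Σxᵢ² + σ²/τ²).
Σxᵢyᵢ = 1·4 + 2·6 + 2·7 = 30; Σxᵢ² = 9; σ²/τ² = 1/9.
β̂_MAP = 30 / (9 + 1/9) = 30/(82/9) = 135/41 ≈ 3.293.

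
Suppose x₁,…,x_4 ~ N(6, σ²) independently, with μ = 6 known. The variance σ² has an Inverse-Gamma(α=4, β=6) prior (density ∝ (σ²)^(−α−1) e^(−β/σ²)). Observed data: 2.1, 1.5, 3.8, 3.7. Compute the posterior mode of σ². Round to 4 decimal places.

Sum of squared deviations about the known mean: SS = (2.1−6)² + (1.5−6)² + (3.8−6)² + (3.7−6)² = 45.59.
The Normal likelihood contributes (σ²)^(−n/2) exp(−SS/(2σ²)), so the posterior is Inverse-Gamma(α + n/2, β + SS/2) = Inverse-Gamma(6, 28.795).
The mode of Inverse-Gamma(a, b) is b/(a+1) = 28.795/7 ≈ 4.1136.

σ̂²_MAP = 4.1136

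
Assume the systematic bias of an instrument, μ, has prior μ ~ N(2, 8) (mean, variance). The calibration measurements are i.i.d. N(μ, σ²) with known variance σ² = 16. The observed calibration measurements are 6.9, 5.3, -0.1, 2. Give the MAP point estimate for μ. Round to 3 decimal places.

n = 4; x̄ = (6.9 + 5.3 + (-0.1) + 2)/4 = 14.1/4 = 3.525.
For a Normal prior and Normal likelihood with known variance, the posterior is Normal; its mode equals its mean, the precision-weighted average.
Prior precision 1/σ₀² = 1/8 = 0.125; data precision n/σ² = 4/16 = 0.25.
μ̂ = (0.125·2 + 0.25·3.525) / (0.125 + 0.25) = 1.13125/0.375 = 181/60 ≈ 3.017.

μ̂_MAP = 3.017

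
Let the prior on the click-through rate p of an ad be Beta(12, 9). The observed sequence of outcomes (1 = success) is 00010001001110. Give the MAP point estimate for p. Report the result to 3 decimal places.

Prior: Beta(12, 9).
Data: 5 successes in 14 trials (from the sequence). The binomial likelihood contributes p^5(1−p)^9, so the posterior is Beta(12+5, 9+9) = Beta(17, 18).
For Beta(a, b) with a, b > 1 the mode is (a−1)/(a+b−2) = 16/33 ≈ 0.485.

p̂_MAP = 0.485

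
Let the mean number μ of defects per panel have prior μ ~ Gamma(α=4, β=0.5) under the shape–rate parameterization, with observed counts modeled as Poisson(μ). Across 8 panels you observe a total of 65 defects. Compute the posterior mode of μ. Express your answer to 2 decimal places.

μ̂_MAP = 8.00

Σxᵢ = 65, n = 8.
Posterior ∝ μ^3e^(−0.5μ) · μ^65e^(−8μ) = μ^68e^(−8.5μ), i.e. Gamma(shape=69, rate=8.5).
The mode of a Gamma(a, b) with a ≥ 1 (shape–rate) is (a−1)/b = 68/8.5 ≈ 8.00.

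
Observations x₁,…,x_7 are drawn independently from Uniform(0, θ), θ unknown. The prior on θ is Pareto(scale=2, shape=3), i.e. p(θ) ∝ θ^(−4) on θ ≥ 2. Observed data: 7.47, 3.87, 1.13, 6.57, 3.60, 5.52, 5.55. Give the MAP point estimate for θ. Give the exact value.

The Uniform(0, θ) likelihood is θ^(−n) for θ ≥ max(xᵢ), zero otherwise. Here max(xᵢ) = 7.47.
Posterior ∝ θ^(−4) · θ^(−7) = θ^(−11) on θ ≥ max(2, 7.47) = 7.47.
This density is strictly decreasing in θ, so the posterior mode lies at the lower boundary of the support.

θ̂_MAP = 7.47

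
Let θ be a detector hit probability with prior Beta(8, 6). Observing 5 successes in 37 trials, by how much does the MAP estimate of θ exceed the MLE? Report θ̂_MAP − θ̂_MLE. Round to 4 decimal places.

Posterior is Beta(13, 38); MAP = (13−1)/(51−2) = 12/49 ≈ 0.24490.
MLE ignores the prior: θ̂_MLE = k/n = 5/37 ≈ 0.13514.
Difference = 12/49 − 5/37 = 199/1813 ≈ 0.1098.

MAP − MLE = 0.1098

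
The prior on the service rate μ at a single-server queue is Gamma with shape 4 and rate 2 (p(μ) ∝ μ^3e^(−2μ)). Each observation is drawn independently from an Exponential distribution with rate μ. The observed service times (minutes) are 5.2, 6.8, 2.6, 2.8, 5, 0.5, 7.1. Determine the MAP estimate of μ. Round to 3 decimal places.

μ̂_MAP = 0.313

The Exponential(rate=μ) likelihood is ∝ μ^n e^(−μΣtᵢ). Here n = 7 and Σtᵢ = 5.2 + 6.8 + 2.6 + 2.8 + 5 + 0.5 + 7.1 = 30.
Posterior ∝ μ^3e^(−2μ) · μ^7e^(−30μ) = μ^10e^(−32μ), i.e. Gamma(11, 32).
Mode = (a−1)/b = 10/32 ≈ 0.313.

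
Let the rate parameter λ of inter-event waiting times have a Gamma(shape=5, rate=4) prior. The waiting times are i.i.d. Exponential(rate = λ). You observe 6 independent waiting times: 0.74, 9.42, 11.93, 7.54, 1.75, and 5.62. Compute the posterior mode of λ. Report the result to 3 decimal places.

λ̂_MAP = 0.244

The Exponential(rate=λ) likelihood is ∝ λ^n e^(−λΣtᵢ). Here n = 6 and Σtᵢ = 0.74 + 9.42 + 11.93 + 7.54 + 1.75 + 5.62 = 37.
Posterior ∝ λ^4e^(−4λ) · λ^6e^(−37λ) = λ^10e^(−41λ), i.e. Gamma(11, 41).
Mode = (a−1)/b = 10/41 ≈ 0.244.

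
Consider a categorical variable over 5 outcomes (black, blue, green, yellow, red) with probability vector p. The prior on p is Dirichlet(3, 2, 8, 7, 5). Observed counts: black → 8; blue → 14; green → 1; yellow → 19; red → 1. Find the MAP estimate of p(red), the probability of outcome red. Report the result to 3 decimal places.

The posterior is Dirichlet(αᵢ + nᵢ) = Dirichlet(11, 16, 9, 26, 6).
For a Dirichlet(a₁,…,a_K) with all aᵢ > 1, the mode has j-th component (aⱼ − 1)/(Σaᵢ − K).
Here Σaᵢ = 68 and K = 5, so p(red) = (6 − 1)/(68 − 5) = 5/63 ≈ 0.079.

MAP estimate of p(red) = 0.079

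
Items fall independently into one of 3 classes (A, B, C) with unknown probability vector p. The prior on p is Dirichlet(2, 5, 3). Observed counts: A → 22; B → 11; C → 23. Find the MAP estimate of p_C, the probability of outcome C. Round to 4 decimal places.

MAP estimate of p_C = 0.3968

The posterior is Dirichlet(αᵢ + nᵢ) = Dirichlet(24, 16, 26).
For a Dirichlet(a₁,…,a_K) with all aᵢ > 1, the mode has j-th component (aⱼ − 1)/(Σaᵢ − K).
Here Σaᵢ = 66 and K = 3, so p_C = (26 − 1)/(66 − 3) = 25/63 ≈ 0.3968.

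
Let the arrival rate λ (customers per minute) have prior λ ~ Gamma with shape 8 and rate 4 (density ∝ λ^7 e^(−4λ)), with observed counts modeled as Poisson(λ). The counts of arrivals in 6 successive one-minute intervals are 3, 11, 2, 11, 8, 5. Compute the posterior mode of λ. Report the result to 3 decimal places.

λ̂_MAP = 4.700

Σxᵢ = 3+11+2+11+8+5 = 40, with n = 6.
Posterior ∝ λ^7e^(−4λ) · λ^40e^(−6λ) = λ^47e^(−10λ), i.e. Gamma(shape=48, rate=10).
The mode of a Gamma(a, b) with a ≥ 1 (shape–rate) is (a−1)/b = 47/10 ≈ 4.700.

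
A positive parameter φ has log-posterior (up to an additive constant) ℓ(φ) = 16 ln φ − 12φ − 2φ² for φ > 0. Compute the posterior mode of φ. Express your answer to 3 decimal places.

φ̂_MAP = 1.000

ℓ'(φ) = 16/φ − 12 − 4φ. Setting this to zero and multiplying by φ: 4φ² + 12φ − 16 = 0.
φ = (−12 + √(12² + 4·4·16)) / (2·4) = (−12 + √400) / 8 = (−12 + 20)/8 = 1.
ℓ''(φ) = −16/φ² − 4 < 0, confirming a maximum.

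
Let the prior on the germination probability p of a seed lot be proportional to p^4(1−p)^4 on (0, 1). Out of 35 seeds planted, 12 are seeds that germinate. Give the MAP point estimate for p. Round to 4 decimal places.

The prior density ∝ p^4(1−p)^4 is the kernel of Beta(5, 5).
Data: 12 successes in 35 trials. The binomial likelihood contributes p^12(1−p)^23, so the posterior is Beta(5+12, 5+23) = Beta(17, 28).
For Beta(a, b) with a, b > 1 the mode is (a−1)/(a+b−2) = 16/43 ≈ 0.3721.

p̂_MAP = 0.3721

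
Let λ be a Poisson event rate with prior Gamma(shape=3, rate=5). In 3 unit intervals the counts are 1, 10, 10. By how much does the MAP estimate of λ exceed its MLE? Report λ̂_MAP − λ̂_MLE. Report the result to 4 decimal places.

Σxᵢ = 21. Posterior is Gamma(24, 8); MAP = (24−1)/8 = 23/8 ≈ 2.87500.
MLE = x̄ = 21/3 ≈ 7.00000.
Difference = 23/8 − 21/3 = -33/8 ≈ -4.1250.

MAP − MLE = -4.1250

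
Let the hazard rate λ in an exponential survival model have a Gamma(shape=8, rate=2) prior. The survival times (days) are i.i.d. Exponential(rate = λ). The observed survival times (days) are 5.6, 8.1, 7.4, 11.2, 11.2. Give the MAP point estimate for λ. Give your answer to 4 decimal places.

λ̂_MAP = 0.2637

The Exponential(rate=λ) likelihood is ∝ λ^n e^(−λΣtᵢ). Here n = 5 and Σtᵢ = 5.6 + 8.1 + 7.4 + 11.2 + 11.2 = 43.5.
Posterior ∝ λ^7e^(−2λ) · λ^5e^(−43.5λ) = λ^12e^(−45.5λ), i.e. Gamma(13, 45.5).
Mode = (a−1)/b = 12/45.5 ≈ 0.2637.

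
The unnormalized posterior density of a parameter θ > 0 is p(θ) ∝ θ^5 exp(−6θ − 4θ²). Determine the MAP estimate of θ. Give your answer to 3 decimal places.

θ̂_MAP = 0.500

ℓ'(θ) = 5/θ − 6 − 8θ. Setting this to zero and multiplying by θ: 8θ² + 6θ − 5 = 0.
θ = (−6 + √(6² + 4·8·5)) / (2·8) = (−6 + √196) / 16 = (−6 + 14)/16 = 1/2.
ℓ''(θ) = −5/θ² − 8 < 0, confirming a maximum.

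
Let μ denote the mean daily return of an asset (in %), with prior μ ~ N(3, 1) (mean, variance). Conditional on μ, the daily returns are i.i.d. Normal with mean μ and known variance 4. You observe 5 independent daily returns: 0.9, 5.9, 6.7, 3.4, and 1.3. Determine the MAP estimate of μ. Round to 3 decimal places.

μ̂_MAP = 3.356

n = 5; x̄ = (0.9 + 5.9 + 6.7 + 3.4 + 1.3)/5 = 18.2/5 = 3.64.
For a Normal prior and Normal likelihood with known variance, the posterior is Normal; its mode equals its mean, the precision-weighted average.
Prior precision 1/σ₀² = 1/1 = 1; data precision n/σ² = 5/4 = 1.25.
μ̂ = (1·3 + 1.25·3.64) / (1 + 1.25) = 7.55/2.25 = 151/45 ≈ 3.356.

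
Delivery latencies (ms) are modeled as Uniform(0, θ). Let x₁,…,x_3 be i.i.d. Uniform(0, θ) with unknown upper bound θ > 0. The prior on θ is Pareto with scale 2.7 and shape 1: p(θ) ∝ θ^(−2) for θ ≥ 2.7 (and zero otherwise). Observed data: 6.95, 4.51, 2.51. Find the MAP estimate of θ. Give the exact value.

The Uniform(0, θ) likelihood is θ^(−n) for θ ≥ max(xᵢ), zero otherwise. Here max(xᵢ) = 6.95.
Posterior ∝ θ^(−2) · θ^(−3) = θ^(−5) on θ ≥ max(2.7, 6.95) = 6.95.
This density is strictly decreasing in θ, so the posterior mode lies at the lower boundary of the support.

θ̂_MAP = 6.95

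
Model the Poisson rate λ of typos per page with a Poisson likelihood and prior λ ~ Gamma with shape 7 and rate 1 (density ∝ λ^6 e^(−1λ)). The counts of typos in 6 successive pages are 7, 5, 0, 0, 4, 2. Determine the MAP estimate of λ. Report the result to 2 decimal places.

λ̂_MAP = 3.43

Σxᵢ = 7+5+0+0+4+2 = 18, with n = 6.
Posterior ∝ λ^6e^(−1λ) · λ^18e^(−6λ) = λ^24e^(−7λ), i.e. Gamma(shape=25, rate=7).
The mode of a Gamma(a, b) with a ≥ 1 (shape–rate) is (a−1)/b = 24/7 ≈ 3.43.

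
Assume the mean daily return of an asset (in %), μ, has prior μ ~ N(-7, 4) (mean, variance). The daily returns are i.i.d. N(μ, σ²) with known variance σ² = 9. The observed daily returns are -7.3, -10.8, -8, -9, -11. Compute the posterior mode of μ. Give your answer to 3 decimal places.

n = 5; x̄ = ((-7.3) + (-10.8) + (-8) + (-9) + (-11))/5 = -46.1/5 = -9.22.
For a Normal prior and Normal likelihood with known variance, the posterior is Normal; its mode equals its mean, the precision-weighted average.
Prior precision 1/σ₀² = 1/4 = 0.25; data precision n/σ² = 5/9.
μ̂ = (0.25·(-7) + (5/9)·(-9.22)) / (0.25 + 5/9) = (-1237/180)/(29/36) = -1237/145 ≈ -8.531.

μ̂_MAP = -8.531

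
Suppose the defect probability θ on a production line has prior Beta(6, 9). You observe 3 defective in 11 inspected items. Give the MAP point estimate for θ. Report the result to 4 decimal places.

θ̂_MAP = 0.3333

Prior: Beta(6, 9).
Data: 3 successes in 11 trials. The binomial likelihood contributes θ^3(1−θ)^8, so the posterior is Beta(6+3, 9+8) = Beta(9, 17).
For Beta(a, b) with a, b > 1 the mode is (a−1)/(a+b−2) = 8/24 ≈ 0.3333.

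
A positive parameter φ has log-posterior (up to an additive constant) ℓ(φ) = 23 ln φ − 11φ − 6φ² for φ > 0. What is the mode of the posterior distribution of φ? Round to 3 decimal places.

ℓ'(φ) = 23/φ − 11 − 12φ. Setting this to zero and multiplying by φ: 12φ² + 11φ − 23 = 0.
φ = (−11 + √(11² + 4·12·23)) / (2·12) = (−11 + √1225) / 24 = (−11 + 35)/24 = 1.
ℓ''(φ) = −23/φ² − 12 < 0, confirming a maximum.

φ̂_MAP = 1.000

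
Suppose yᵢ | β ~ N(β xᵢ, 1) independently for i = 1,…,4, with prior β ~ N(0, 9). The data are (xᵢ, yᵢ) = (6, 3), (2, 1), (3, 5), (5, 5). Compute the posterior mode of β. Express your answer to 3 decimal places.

β̂_MAP = 0.810

log p(β | y) = −Σ(yᵢ − βxᵢ)²/(2·1) − β²/(2·9) + const.
Setting the derivative to zero: Σxᵢ(yᵢ − βxᵢ)/1 − β/9 = 0, so β = Σxᵢyᵢ / (Σxᵢ² + σ²/τ²).
Σxᵢyᵢ = 6·3 + 2·1 + 3·5 + 5·5 = 60; Σxᵢ² = 74; σ²/τ² = 1/9.
β̂_MAP = 60 / (74 + 1/9) = 60/(667/9) = 540/667 ≈ 0.810.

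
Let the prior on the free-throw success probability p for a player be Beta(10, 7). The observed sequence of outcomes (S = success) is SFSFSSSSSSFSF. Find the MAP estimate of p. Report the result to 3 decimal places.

p̂_MAP = 0.643

Prior: Beta(10, 7).
Data: 9 successes in 13 trials (from the sequence). The binomial likelihood contributes p^9(1−p)^4, so the posterior is Beta(10+9, 7+4) = Beta(19, 11).
For Beta(a, b) with a, b > 1 the mode is (a−1)/(a+b−2) = 18/28 ≈ 0.643.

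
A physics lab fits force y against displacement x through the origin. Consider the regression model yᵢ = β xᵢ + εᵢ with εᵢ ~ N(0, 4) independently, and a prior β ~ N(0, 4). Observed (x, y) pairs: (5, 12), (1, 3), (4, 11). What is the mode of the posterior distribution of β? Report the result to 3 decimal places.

log p(β | y) = −Σ(yᵢ − βxᵢ)²/(2·4) − β²/(2·4) + const.
Setting the derivative to zero: Σxᵢ(yᵢ − βxᵢ)/4 − β/4 = 0, so β = Σxᵢyᵢ / (Σxᵢ² + σ²/τ²).
Σxᵢyᵢ = 5·12 + 1·3 + 4·11 = 107; Σxᵢ² = 42; σ²/τ² = 1.
β̂_MAP = 107 / (42 + 1) = 107/43 ≈ 2.488.

β̂_MAP = 2.488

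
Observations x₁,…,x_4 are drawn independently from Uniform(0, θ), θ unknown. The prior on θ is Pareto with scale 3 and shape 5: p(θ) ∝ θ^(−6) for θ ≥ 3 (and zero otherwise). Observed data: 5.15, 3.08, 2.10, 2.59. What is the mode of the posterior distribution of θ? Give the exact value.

The Uniform(0, θ) likelihood is θ^(−n) for θ ≥ max(xᵢ), zero otherwise. Here max(xᵢ) = 5.15.
Posterior ∝ θ^(−6) · θ^(−4) = θ^(−10) on θ ≥ max(3, 5.15) = 5.15.
This density is strictly decreasing in θ, so the posterior mode lies at the lower boundary of the support.

θ̂_MAP = 5.15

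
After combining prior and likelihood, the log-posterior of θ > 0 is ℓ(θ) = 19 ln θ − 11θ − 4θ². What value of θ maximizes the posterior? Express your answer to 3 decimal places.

ℓ'(θ) = 19/θ − 11 − 8θ. Setting this to zero and multiplying by θ: 8θ² + 11θ − 19 = 0.
θ = (−11 + √(11² + 4·8·19)) / (2·8) = (−11 + √729) / 16 = (−11 + 27)/16 = 1.
ℓ''(θ) = −19/θ² − 8 < 0, confirming a maximum.

θ̂_MAP = 1.000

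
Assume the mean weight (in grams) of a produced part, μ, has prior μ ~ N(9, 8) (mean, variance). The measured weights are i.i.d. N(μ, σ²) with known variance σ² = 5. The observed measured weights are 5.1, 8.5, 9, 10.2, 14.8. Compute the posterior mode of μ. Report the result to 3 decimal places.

n = 5; x̄ = (5.1 + 8.5 + 9 + 10.2 + 14.8)/5 = 47.6/5 = 9.52.
For a Normal prior and Normal likelihood with known variance, the posterior is Normal; its mode equals its mean, the precision-weighted average.
Prior precision 1/σ₀² = 1/8 = 0.125; data precision n/σ² = 5/5 = 1.
μ̂ = (0.125·9 + 1·9.52) / (0.125 + 1) = 10.645/1.125 = 2129/225 ≈ 9.462.

μ̂_MAP = 9.462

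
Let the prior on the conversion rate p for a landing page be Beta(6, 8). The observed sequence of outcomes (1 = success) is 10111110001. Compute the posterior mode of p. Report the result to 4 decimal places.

Prior: Beta(6, 8).
Data: 7 successes in 11 trials (from the sequence). The binomial likelihood contributes p^7(1−p)^4, so the posterior is Beta(6+7, 8+4) = Beta(13, 12).
For Beta(a, b) with a, b > 1 the mode is (a−1)/(a+b−2) = 12/23 ≈ 0.5217.

p̂_MAP = 0.5217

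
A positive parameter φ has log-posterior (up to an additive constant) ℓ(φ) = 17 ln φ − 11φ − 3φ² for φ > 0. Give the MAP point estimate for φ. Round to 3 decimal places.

φ̂_MAP = 1.000

ℓ'(φ) = 17/φ − 11 − 6φ. Setting this to zero and multiplying by φ: 6φ² + 11φ − 17 = 0.
φ = (−11 + √(11² + 4·6·17)) / (2·6) = (−11 + √529) / 12 = (−11 + 23)/12 = 1.
ℓ''(φ) = −17/φ² − 6 < 0, confirming a maximum.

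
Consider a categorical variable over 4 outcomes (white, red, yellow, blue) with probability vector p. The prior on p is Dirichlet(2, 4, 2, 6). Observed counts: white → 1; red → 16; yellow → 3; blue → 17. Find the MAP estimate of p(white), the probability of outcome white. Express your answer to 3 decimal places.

MAP estimate of p(white) = 0.043

The posterior is Dirichlet(αᵢ + nᵢ) = Dirichlet(3, 20, 5, 23).
For a Dirichlet(a₁,…,a_K) with all aᵢ > 1, the mode has j-th component (aⱼ − 1)/(Σaᵢ − K).
Here Σaᵢ = 51 and K = 4, so p(white) = (3 − 1)/(51 − 4) = 2/47 ≈ 0.043.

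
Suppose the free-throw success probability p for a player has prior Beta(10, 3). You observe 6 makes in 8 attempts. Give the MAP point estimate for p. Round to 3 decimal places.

p̂_MAP = 0.789

Prior: Beta(10, 3).
Data: 6 successes in 8 trials. The binomial likelihood contributes p^6(1−p)^2, so the posterior is Beta(10+6, 3+2) = Beta(16, 5).
For Beta(a, b) with a, b > 1 the mode is (a−1)/(a+b−2) = 15/19 ≈ 0.789.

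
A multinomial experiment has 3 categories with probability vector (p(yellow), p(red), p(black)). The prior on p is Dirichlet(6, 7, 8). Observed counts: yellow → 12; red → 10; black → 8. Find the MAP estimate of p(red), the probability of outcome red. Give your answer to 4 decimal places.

MAP estimate of p(red) = 0.3333

The posterior is Dirichlet(αᵢ + nᵢ) = Dirichlet(18, 17, 16).
For a Dirichlet(a₁,…,a_K) with all aᵢ > 1, the mode has j-th component (aⱼ − 1)/(Σaᵢ − K).
Here Σaᵢ = 51 and K = 3, so p(red) = (17 − 1)/(51 − 3) = 16/48 ≈ 0.3333.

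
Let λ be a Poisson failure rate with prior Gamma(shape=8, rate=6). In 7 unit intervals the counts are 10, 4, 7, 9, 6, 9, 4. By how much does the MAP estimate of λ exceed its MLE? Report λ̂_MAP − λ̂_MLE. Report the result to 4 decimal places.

MAP − MLE = -2.6923

Σxᵢ = 49. Posterior is Gamma(57, 13); MAP = (57−1)/13 = 56/13 ≈ 4.30769.
MLE = x̄ = 49/7 ≈ 7.00000.
Difference = 56/13 − 49/7 = -35/13 ≈ -2.6923.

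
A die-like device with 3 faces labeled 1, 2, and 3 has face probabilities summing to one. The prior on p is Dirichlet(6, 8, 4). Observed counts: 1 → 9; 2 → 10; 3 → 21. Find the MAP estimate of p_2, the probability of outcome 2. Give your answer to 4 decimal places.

The posterior is Dirichlet(αᵢ + nᵢ) = Dirichlet(15, 18, 25).
For a Dirichlet(a₁,…,a_K) with all aᵢ > 1, the mode has j-th component (aⱼ − 1)/(Σaᵢ − K).
Here Σaᵢ = 58 and K = 3, so p_2 = (18 − 1)/(58 − 3) = 17/55 ≈ 0.3091.

MAP estimate: 0.3091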